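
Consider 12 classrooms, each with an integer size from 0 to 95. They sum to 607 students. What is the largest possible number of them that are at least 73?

With k values at 73 or above and the rest at least 0, the sum is at least 0 + 73k.
Since the sum is 607, we need 73k ≤ 607, i.e. k ≤ 8.
k = 8 is achieved by 8 values at 73 and 4 at 0, total 584; add 23 to one value (staying below 73) to reach 607.

8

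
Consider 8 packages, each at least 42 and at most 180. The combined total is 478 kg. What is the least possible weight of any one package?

42

To make one package as small as possible, make the other 7 as large as possible.
The other 7 can take up 7 × 180 = 1260 ≥ 478 − 42, so one package can sit at its floor of 42.
Achievable: one at 42 and the other 7 totalling 436, which fits since 7 × 42 ≤ 436 ≤ 7 × 180.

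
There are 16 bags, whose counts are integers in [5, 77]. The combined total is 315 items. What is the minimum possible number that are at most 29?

Each value above 29 is at least 30, contributing at least 30 − 5 = 25 above the floor 5.
The sum exceeds the floor total 80 by 235, so at most ⌊235/25⌋ = 9 exceed 29, and at least 7 are ≤ 29.
Exactly 7 works: 7 values at 5 and 9 at 30 total 305; raise one of the low values by 10 (still ≤ 29) to hit 315.

7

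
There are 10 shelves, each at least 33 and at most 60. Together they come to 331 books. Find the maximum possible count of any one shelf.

34

To make one shelf as large as possible, make the other 9 as small as possible.
The other 9 contribute at least 9 × 33 = 297, leaving at most 331 − 297 = 34.
Since 34 ≤ 60, this is achievable: one at 34 and 9 at 33.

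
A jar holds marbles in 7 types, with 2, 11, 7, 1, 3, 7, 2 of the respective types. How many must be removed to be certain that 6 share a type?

In the worst case you take as many as possible of each type without reaching 6: 2 + 5 + 5 + 1 + 3 + 5 + 2 = 23.
The next one must give 6 of some type, so 23 + 1 = 24.

24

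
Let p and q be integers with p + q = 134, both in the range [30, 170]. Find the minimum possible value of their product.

3120

For a fixed sum, pq is smallest when p and q are as far apart as possible.
At the endpoint p = 30, q = 134 − 30 = 104, so pq = 30 × 104 = 3120.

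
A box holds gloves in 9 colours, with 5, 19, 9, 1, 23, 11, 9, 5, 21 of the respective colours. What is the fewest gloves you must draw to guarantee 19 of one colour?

95

In the worst case you take as many as possible of each colour without reaching 19: 5 + 18 + 9 + 1 + 18 + 11 + 9 + 5 + 18 = 94.
The next one must give 19 of some colour, so 94 + 1 = 95.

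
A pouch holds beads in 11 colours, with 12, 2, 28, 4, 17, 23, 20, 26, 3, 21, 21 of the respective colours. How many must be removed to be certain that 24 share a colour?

In the worst case you take as many as possible of each colour without reaching 24: 12 + 2 + 23 + 4 + 17 + 23 + 20 + 23 + 3 + 21 + 21 = 169.
The next one must give 24 of some colour, so 169 + 1 = 170.

170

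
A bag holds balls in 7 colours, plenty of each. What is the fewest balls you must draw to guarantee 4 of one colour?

22

In the worst case you draw 3 of each of the 7 colours: 7 × 3 = 21.
One more forces 4 of some colour, so 21 + 1 = 22.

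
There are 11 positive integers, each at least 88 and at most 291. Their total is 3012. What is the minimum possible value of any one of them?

102

To make one integer as small as possible, make the other 10 as large as possible.
The other 10 contribute at most 10 × 291 = 2910, leaving at least 3012 − 2910 = 102.
Since 102 ≥ 88, this is achievable: one at 102 and 10 at 291.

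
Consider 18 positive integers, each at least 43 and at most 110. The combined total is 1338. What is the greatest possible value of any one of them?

Maximizing one value means minimizing the remaining 17.
The other 17 contribute at least 17 × 43 = 731, leaving at most 1338 − 731 = 607.
But each integer is capped at 110, so the maximum is 110.
Achievable: one at 110 and the other 17 totalling 1228, which fits since 17 × 43 ≤ 1228 ≤ 17 × 110.

110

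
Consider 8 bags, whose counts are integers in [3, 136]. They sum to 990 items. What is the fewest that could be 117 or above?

4

Each value short of 117 is at most 116, costing at least 136 − 116 = 20 against the maximum total of 1088.
We can afford to lose at most 1088 − 990 = 98, so at most ⌊98/20⌋ = 4 fall short, and at least 4 are ≥ 117.
Exactly 4 works: 4 values at 136 and 4 at 116 total 1008; lower one of the high values by 18 (still ≥ 117) to hit 990.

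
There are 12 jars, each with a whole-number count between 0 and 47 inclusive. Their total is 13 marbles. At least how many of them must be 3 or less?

Each value above 3 is at least 4, contributing at least 4 − 0 = 4 above the floor 0.
The sum exceeds the floor total 0 by 13, so at most ⌊13/4⌋ = 3 exceed 3, and at least 9 are ≤ 3.
Exactly 9 works: 9 values at 0 and 3 at 4 total 12; raise one of the low values by 1 (still ≤ 3) to hit 13.

9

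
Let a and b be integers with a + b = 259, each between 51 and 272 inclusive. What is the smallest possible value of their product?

Since a + b is fixed, pushing one of them to its bound minimizes the product.
The extreme feasible split is a = 51, b = 208, giving ab = 10608.

10608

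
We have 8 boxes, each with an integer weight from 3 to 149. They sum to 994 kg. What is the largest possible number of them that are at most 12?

Suppose k of them are at most 12. Those contribute at most 12 each and the rest at most 149 each.
So the total is at most 12k + 149(8 − k) = 1192 − 137k. This must still be ≥ 994, so k ≤ 1.
k = 1 is achieved by 1 value at 12 and 7 at 149, total 1055; lower one of the 149's by 61 (still > 12) to reach 994.

1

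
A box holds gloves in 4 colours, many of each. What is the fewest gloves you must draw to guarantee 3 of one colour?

9

In the worst case you draw 2 of each of the 4 colours: 4 × 2 = 8.
One more forces 3 of some colour, so 8 + 1 = 9.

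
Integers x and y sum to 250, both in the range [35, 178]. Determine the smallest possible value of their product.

12816

Since x + y is fixed, pushing one of them to its bound minimizes the product.
The extreme feasible split is x = 72, y = 178, giving xy = 12816.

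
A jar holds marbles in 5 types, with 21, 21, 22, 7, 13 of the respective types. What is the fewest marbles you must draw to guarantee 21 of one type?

81

In the worst case you take as many as possible of each type without reaching 21: 20 + 20 + 20 + 7 + 13 = 80.
The next one must give 21 of some type, so 80 + 1 = 81.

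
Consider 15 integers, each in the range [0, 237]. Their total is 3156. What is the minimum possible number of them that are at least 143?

11

Suppose at most 15 − j of them reach 143; then j values are ≤ 142 and the rest ≤ 237.
The total is then ≤ 142·j + 237·(15 − j) = 3555 − 95j. For this to be ≥ 3156 we need j ≤ 4, so at least 15 − 4 = 11 must reach 143.
Exactly 11 works: 11 values at 237 and 4 at 142 total 3175; lower one of the high values by 19 (still ≥ 143) to hit 3156.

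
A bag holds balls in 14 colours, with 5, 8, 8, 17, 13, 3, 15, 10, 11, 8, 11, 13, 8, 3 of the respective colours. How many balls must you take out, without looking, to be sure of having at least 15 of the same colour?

130

In the worst case you take as many as possible of each colour without reaching 15: 5 + 8 + 8 + 14 + 13 + 3 + 14 + 10 + 11 + 8 + 11 + 13 + 8 + 3 = 129.
The next one must give 15 of some colour, so 129 + 1 = 130.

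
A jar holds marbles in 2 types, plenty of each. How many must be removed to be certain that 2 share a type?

In the worst case you draw 1 of each of the 2 types: 2 × 1 = 2.
One more forces 2 of some type, so 2 + 1 = 3.

3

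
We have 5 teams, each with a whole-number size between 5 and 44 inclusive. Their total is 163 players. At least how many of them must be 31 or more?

1

If only k of them are at least 31, the other 5 − k are at most 30, so the total is at most k·44 + (5 − k)·30.
This must reach 163, so k·44 + (5 − k)·30 ≥ 163, giving k ≥ 1.
Exactly 1 works: 1 value at 44 and 4 at 30 total 164; lower one of the high values by 1 (still ≥ 31) to hit 163.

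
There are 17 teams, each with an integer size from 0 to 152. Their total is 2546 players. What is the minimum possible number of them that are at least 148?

Each value short of 148 is at most 147, costing at least 152 − 147 = 5 against the maximum total of 2584.
We can afford to lose at most 2584 − 2546 = 38, so at most ⌊38/5⌋ = 7 fall short, and at least 10 are ≥ 148.
Exactly 10 works: 10 values at 152 and 7 at 147 total 2549; lower one of the high values by 3 (still ≥ 148) to hit 2546.

10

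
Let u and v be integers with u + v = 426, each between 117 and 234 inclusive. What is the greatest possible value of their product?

45369

With u + v fixed, uv peaks when the two are closest together.
Taking u = 213 and v = 213 (both in [117, 234]) gives uv = 45369.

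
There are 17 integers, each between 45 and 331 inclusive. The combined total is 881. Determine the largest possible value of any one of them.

161

To make one integer as large as possible, make the other 16 as small as possible.
The other 16 contribute at least 16 × 45 = 720, leaving at most 881 − 720 = 161.
Since 161 ≤ 331, this is achievable: one at 161 and 16 at 45.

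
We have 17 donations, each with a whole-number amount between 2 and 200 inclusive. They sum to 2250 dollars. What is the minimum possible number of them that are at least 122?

3

Suppose at most 17 − j of them reach 122; then j values are ≤ 121 and the rest ≤ 200.
The total is then ≤ 121·j + 200·(17 − j) = 3400 − 79j. For this to be ≥ 2250 we need j ≤ 14, so at least 17 − 14 = 3 must reach 122.
Exactly 3 works: 3 values at 200 and 14 at 121 total 2294; lower one of the high values by 44 (still ≥ 122) to hit 2250.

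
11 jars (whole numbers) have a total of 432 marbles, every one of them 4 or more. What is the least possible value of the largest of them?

40

The average is 432/11 > 39, so not all 11 can be 39 or less; the largest is ≥ 40.
Achievable: 3 of them at 40 and 8 at 39 total 432.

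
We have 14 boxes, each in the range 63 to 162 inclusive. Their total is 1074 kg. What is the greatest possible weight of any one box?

Maximizing one value means minimizing the remaining 13.
The other 13 contribute at least 13 × 63 = 819, leaving at most 1074 − 819 = 255.
But each box is capped at 162, so the maximum is 162.
Achievable: one at 162 and the other 13 totalling 912, which fits since 13 × 63 ≤ 912 ≤ 13 × 162.

162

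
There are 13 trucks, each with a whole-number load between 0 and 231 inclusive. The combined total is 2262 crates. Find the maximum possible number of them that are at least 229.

9

With k values at 229 or above and the rest at least 0, the sum is at least 0 + 229k.
Since the sum is 2262, we need 229k ≤ 2262, i.e. k ≤ 9.
k = 9 is achieved by 9 values at 229 and 4 at 0, total 2061; add 201 to one value (staying below 229) to reach 2262.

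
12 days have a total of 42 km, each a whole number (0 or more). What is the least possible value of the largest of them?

The average is 42/12 > 3, so not all 12 can be 3 or less; the largest is ≥ 4.
Taking 6 copies of 3 and 6 copies of 4 gives exactly 42, so 4 is attained.

4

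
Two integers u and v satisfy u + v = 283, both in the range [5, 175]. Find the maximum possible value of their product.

uv = u(283 − u) is maximized when u is as near 283/2 as the bounds allow.
Taking u = 141 and v = 142 (both in [5, 175]) gives uv = 20022.

20022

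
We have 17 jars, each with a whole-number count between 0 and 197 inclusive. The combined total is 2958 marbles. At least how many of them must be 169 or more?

4

Each value short of 169 is at most 168, costing at least 197 − 168 = 29 against the maximum total of 3349.
We can afford to lose at most 3349 − 2958 = 391, so at most ⌊391/29⌋ = 13 fall short, and at least 4 are ≥ 169.
Exactly 4 works: 4 values at 197 and 13 at 168 total 2972; lower one of the high values by 14 (still ≥ 169) to hit 2958.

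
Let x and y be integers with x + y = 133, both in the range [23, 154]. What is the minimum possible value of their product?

2530

xy = x(133 − x) is concave in x, so over [23, 110] it is minimized at an endpoint.
The extreme feasible split is x = 23, y = 110, giving xy = 2530.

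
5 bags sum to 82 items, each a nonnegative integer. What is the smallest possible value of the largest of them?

17

The 5 values sum to 82, so their maximum is at least ⌈82/5⌉ = 17.
Equality holds with 2 values of 17 and 3 values of 16.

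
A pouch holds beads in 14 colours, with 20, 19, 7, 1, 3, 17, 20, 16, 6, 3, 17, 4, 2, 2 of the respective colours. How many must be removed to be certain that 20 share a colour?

In the worst case you take as many as possible of each colour without reaching 20: 19 + 19 + 7 + 1 + 3 + 17 + 19 + 16 + 6 + 3 + 17 + 4 + 2 + 2 = 135.
The next one must give 20 of some colour, so 135 + 1 = 136.

136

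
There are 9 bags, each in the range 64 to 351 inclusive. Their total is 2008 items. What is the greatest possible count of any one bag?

Maximizing one value means minimizing the remaining 8.
The other 8 contribute at least 8 × 64 = 512, leaving at most 2008 − 512 = 1496.
But each bag is capped at 351, so the maximum is 351.
Achievable: one at 351 and the other 8 totalling 1657, which fits since 8 × 64 ≤ 1657 ≤ 8 × 351.

351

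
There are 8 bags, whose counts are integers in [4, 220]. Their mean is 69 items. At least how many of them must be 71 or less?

The total is 8 × 69 = 552.
Let j be the number exceeding 71. Then the total is ≥ 72·j + 4·(8 − j) = 32 + 68j.
So 68j ≤ 520 and j ≤ 7; hence at least 8 − 7 = 1 are ≤ 71.
Exactly 1 works: 1 value at 4 and 7 at 72 total 508; raise one of the low values by 44 (still ≤ 71) to hit 552.

1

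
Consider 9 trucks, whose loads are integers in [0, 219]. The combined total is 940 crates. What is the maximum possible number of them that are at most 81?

Suppose k of them are at most 81. Those contribute at most 81 each and the rest at most 219 each.
So the total is at most 81k + 219(9 − k) = 1971 − 138k. This must still be ≥ 940, so k ≤ 7.
k = 7 is achieved by 7 values at 81 and 2 at 219, total 1005; lower one of the 219's by 65 (still > 81) to reach 940.

7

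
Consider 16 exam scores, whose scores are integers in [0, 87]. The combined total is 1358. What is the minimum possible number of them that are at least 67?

Each value short of 67 is at most 66, costing at least 87 − 66 = 21 against the maximum total of 1392.
We can afford to lose at most 1392 − 1358 = 34, so at most ⌊34/21⌋ = 1 fall short, and at least 15 are ≥ 67.
Exactly 15 works: 15 values at 87 and 1 at 66 total 1371; lower one of the high values by 13 (still ≥ 67) to hit 1358.

15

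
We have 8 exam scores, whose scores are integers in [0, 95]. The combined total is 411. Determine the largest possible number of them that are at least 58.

If k of the values are ≥ 58, the total is ≥ 58k + 0(8 − k).
Setting 58k + 0(8 − k) ≤ 411 gives 58k ≤ 411, so k ≤ 7.
k = 7 is achieved by 7 values at 58 and 1 at 0, total 406; add 5 to one value (staying below 58) to reach 411.

7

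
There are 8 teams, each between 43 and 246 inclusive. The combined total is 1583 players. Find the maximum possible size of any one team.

246

Maximizing one value means minimizing the remaining 7.
The other 7 contribute at least 7 × 43 = 301, leaving at most 1583 − 301 = 1282.
But each team is capped at 246, so the maximum is 246.
Achievable: one at 246 and the other 7 totalling 1337, which fits since 7 × 43 ≤ 1337 ≤ 7 × 246.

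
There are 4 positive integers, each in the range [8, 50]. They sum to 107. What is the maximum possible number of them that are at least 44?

Suppose k of them are at least 44. Those contribute at least 44 each and the other 4 − k at least 8 each.
So the total is at least 44k + 8(4 − k) = 32 + 36k. This must be ≤ 107, giving k ≤ 2.
k = 2 is achieved by 2 values at 44 and 2 at 8, total 104; add 3 to one value (staying below 44) to reach 107.

2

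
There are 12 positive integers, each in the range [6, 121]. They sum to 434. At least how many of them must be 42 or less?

Let j be the number exceeding 42. Then the total is ≥ 43·j + 6·(12 − j) = 72 + 37j.
So 37j ≤ 362 and j ≤ 9; hence at least 12 − 9 = 3 are ≤ 42.
Exactly 3 works: 3 values at 6 and 9 at 43 total 405; raise one of the low values by 29 (still ≤ 42) to hit 434.

3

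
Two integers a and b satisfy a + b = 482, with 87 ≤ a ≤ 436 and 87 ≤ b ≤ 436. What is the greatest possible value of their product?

With a + b fixed, ab peaks when the two are closest together.
Taking a = 241 and b = 241 (both in [87, 436]) gives ab = 58081.

58081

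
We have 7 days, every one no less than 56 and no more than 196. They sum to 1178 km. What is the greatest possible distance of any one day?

196

Maximizing one value means minimizing the remaining 6.
The other 6 contribute at least 6 × 56 = 336, leaving at most 1178 − 336 = 842.
But each day is capped at 196, so the maximum is 196.
Achievable: one at 196 and the other 6 totalling 982, which fits since 6 × 56 ≤ 982 ≤ 6 × 196.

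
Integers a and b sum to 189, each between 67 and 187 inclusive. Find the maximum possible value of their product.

ab = a(189 − a) is maximized when a is as near 189/2 as the bounds allow.
Taking a = 94 and b = 95 (both in [67, 187]) gives ab = 8930.

8930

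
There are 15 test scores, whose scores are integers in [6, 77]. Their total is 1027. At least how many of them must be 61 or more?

Suppose at most 15 − j of them reach 61; then j values are ≤ 60 and the rest ≤ 77.
The total is then ≤ 60·j + 77·(15 − j) = 1155 − 17j. For this to be ≥ 1027 we need j ≤ 7, so at least 15 − 7 = 8 must reach 61.
Exactly 8 works: 8 values at 77 and 7 at 60 total 1036; lower one of the high values by 9 (still ≥ 61) to hit 1027.

8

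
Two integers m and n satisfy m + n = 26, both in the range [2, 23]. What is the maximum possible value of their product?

For a fixed sum, the product mn is largest when m and n are as close as possible.
Taking m = 13 and n = 13 (both in [2, 23]) gives mn = 169.

169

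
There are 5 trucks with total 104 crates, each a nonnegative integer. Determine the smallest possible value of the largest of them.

21

If every one of the 5 were at most 20, the total would be at most 5 × 20 = 100 < 104.
Taking 1 copy of 20 and 4 copies of 21 gives exactly 104, so 21 is attained.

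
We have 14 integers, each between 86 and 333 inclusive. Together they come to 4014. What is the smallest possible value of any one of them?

Minimizing one value means maximizing the remaining 13.
The other 13 can take up 13 × 333 = 4329 ≥ 4014 − 86, so one integer can sit at its floor of 86.
Achievable: one at 86 and the other 13 totalling 3928, which fits since 13 × 86 ≤ 3928 ≤ 13 × 333.

86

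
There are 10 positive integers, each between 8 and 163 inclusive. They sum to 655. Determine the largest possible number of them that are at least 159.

3

With k values at 159 or above and the rest at least 8, the sum is at least 80 + 151k.
Since the sum is 655, we need 151k ≤ 575, i.e. k ≤ 3.
k = 3 is achieved by 3 values at 159 and 7 at 8, total 533; add 122 to one value (staying below 159) to reach 655.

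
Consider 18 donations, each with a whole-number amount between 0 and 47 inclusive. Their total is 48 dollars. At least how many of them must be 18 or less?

16

Each value above 18 is at least 19, contributing at least 19 − 0 = 19 above the floor 0.
The sum exceeds the floor total 0 by 48, so at most ⌊48/19⌋ = 2 exceed 18, and at least 16 are ≤ 18.
Exactly 16 works: 16 values at 0 and 2 at 19 total 38; raise one of the low values by 10 (still ≤ 18) to hit 48.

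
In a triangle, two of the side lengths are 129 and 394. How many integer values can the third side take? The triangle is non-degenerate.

The triangle inequality gives |129 − 394| < c < 129 + 394, i.e. 265 < c < 523.
So c can be any integer from 266 to 522: 257 values.

257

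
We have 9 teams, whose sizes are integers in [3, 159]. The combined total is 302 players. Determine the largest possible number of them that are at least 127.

If k of the values are ≥ 127, the total is ≥ 127k + 3(9 − k).
Setting 127k + 3(9 − k) ≤ 302 gives 124k ≤ 275, so k ≤ 2.
k = 2 is achieved by 2 values at 127 and 7 at 3, total 275; add 27 to one value (staying below 127) to reach 302.

2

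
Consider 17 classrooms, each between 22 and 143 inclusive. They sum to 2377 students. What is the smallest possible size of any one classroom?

To make one classroom as small as possible, make the other 16 as large as possible.
The other 16 contribute at most 16 × 143 = 2288, leaving at least 2377 − 2288 = 89.
Since 89 ≥ 22, this is achievable: one at 89 and 16 at 143.

89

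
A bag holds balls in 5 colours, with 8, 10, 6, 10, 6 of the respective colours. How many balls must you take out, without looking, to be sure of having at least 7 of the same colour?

31

In the worst case you take as many as possible of each colour without reaching 7: 6 + 6 + 6 + 6 + 6 = 30.
The next one must give 7 of some colour, so 30 + 1 = 31.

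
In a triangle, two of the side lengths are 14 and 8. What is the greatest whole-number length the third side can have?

21

The third side must be less than 14 + 8 = 22.
The largest integer below 22 is 21.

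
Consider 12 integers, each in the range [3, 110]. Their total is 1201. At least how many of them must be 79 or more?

9

Each value short of 79 is at most 78, costing at least 110 − 78 = 32 against the maximum total of 1320.
We can afford to lose at most 1320 − 1201 = 119, so at most ⌊119/32⌋ = 3 fall short, and at least 9 are ≥ 79.
Exactly 9 works: 9 values at 110 and 3 at 78 total 1224; lower one of the high values by 23 (still ≥ 79) to hit 1201.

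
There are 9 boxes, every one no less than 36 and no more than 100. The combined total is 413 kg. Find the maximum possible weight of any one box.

100

To make one box as large as possible, make the other 8 as small as possible.
The other 8 contribute at least 8 × 36 = 288, leaving at most 413 − 288 = 125.
But each box is capped at 100, so the maximum is 100.
Achievable: one at 100 and the other 8 totalling 313, which fits since 8 × 36 ≤ 313 ≤ 8 × 100.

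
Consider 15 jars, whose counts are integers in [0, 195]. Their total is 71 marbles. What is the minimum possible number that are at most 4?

1

If only k of them are at most 4, the other 15 − k are at least 5, so the total is at least (15 − k)·5 + k·0.
This is ≤ 71, so (15 − k)·5 + 0k ≤ 71, which gives k ≥ 1.
Exactly 1 works: 1 value at 0 and 14 at 5 total 70; raise one of the low values by 1 (still ≤ 4) to hit 71.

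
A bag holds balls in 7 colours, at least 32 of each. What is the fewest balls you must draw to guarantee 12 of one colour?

78

In the worst case you draw 11 of each of the 7 colours: 7 × 11 = 77.
One more forces 12 of some colour, so 77 + 1 = 78.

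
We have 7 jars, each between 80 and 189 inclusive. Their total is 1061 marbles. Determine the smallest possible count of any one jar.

Minimizing one value means maximizing the remaining 6.
The other 6 can take up 6 × 189 = 1134 ≥ 1061 − 80, so one jar can sit at its floor of 80.
Achievable: one at 80 and the other 6 totalling 981, which fits since 6 × 80 ≤ 981 ≤ 6 × 189.

80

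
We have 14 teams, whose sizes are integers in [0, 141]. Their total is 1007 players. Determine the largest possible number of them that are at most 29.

8

Suppose k of them are at most 29. Those contribute at most 29 each and the rest at most 141 each.
So the total is at most 29k + 141(14 − k) = 1974 − 112k. This must still be ≥ 1007, so k ≤ 8.
k = 8 is achieved by 8 values at 29 and 6 at 141, total 1078; lower one of the 141's by 71 (still > 29) to reach 1007.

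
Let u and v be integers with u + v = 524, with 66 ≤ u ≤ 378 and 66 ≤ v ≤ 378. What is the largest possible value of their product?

68644

For a fixed sum, the product uv is largest when u and v are as close as possible.
Taking u = 262 and v = 262 (both in [66, 378]) gives uv = 68644.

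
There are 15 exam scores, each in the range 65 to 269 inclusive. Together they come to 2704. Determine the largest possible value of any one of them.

To make one score as large as possible, make the other 14 as small as possible.
The other 14 contribute at least 14 × 65 = 910, leaving at most 2704 − 910 = 1794.
But each score is capped at 269, so the maximum is 269.
Achievable: one at 269 and the other 14 totalling 2435, which fits since 14 × 65 ≤ 2435 ≤ 14 × 269.

269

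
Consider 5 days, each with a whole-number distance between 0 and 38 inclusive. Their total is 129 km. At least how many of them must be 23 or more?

Suppose at most 5 − j of them reach 23; then j values are ≤ 22 and the rest ≤ 38.
The total is then ≤ 22·j + 38·(5 − j) = 190 − 16j. For this to be ≥ 129 we need j ≤ 3, so at least 5 − 3 = 2 must reach 23.
Exactly 2 works: 2 values at 38 and 3 at 22 total 142; lower one of the high values by 13 (still ≥ 23) to hit 129.

2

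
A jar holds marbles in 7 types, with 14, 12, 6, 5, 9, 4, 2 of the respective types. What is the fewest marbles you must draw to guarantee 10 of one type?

In the worst case you take as many as possible of each type without reaching 10: 9 + 9 + 6 + 5 + 9 + 4 + 2 = 44.
The next one must give 10 of some type, so 44 + 1 = 45.

45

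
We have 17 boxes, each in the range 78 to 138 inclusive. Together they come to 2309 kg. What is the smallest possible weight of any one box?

101

To make one box as small as possible, make the other 16 as large as possible.
The other 16 contribute at most 16 × 138 = 2208, leaving at least 2309 − 2208 = 101.
Since 101 ≥ 78, this is achievable: one at 101 and 16 at 138.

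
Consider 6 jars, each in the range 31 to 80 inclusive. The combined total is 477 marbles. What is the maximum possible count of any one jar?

80

To make one jar as large as possible, make the other 5 as small as possible.
The other 5 contribute at least 5 × 31 = 155, leaving at most 477 − 155 = 322.
But each jar is capped at 80, so the maximum is 80.
Achievable: one at 80 and the other 5 totalling 397, which fits since 5 × 31 ≤ 397 ≤ 5 × 80.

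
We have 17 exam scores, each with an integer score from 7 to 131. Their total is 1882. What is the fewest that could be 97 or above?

If only k of them are at least 97, the other 17 − k are at most 96, so the total is at most k·131 + (17 − k)·96.
This must reach 1882, so k·131 + (17 − k)·96 ≥ 1882, giving k ≥ 8.
Exactly 8 works: 8 values at 131 and 9 at 96 total 1912; lower one of the high values by 30 (still ≥ 97) to hit 1882.

8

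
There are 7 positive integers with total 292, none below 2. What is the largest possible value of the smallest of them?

41

If every one of the 7 were at least 42, the total would be at least 7 × 42 = 294 > 292.
Achievable: 2 of them at 41 and 5 at 42 total 292.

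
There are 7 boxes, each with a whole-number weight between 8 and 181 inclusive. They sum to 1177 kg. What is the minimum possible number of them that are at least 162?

3

Each value short of 162 is at most 161, costing at least 181 − 161 = 20 against the maximum total of 1267.
We can afford to lose at most 1267 − 1177 = 90, so at most ⌊90/20⌋ = 4 fall short, and at least 3 are ≥ 162.
Exactly 3 works: 3 values at 181 and 4 at 161 total 1187; lower one of the high values by 10 (still ≥ 162) to hit 1177.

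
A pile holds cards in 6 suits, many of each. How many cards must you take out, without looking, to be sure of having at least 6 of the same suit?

You could draw 5 of every suit without reaching 6 of any — 30 in all.
One more forces 6 of some suit, so 30 + 1 = 31.

31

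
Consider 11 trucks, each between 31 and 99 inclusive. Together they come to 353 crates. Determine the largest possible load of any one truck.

43

To make one truck as large as possible, make the other 10 as small as possible.
The other 10 contribute at least 10 × 31 = 310, leaving at most 353 − 310 = 43.
Since 43 ≤ 99, this is achievable: one at 43 and 10 at 31.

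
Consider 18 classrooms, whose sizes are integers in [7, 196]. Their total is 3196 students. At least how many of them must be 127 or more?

14

If only k of them are at least 127, the other 18 − k are at most 126, so the total is at most k·196 + (18 − k)·126.
This must reach 3196, so k·196 + (18 − k)·126 ≥ 3196, giving k ≥ 14.
Exactly 14 works: 14 values at 196 and 4 at 126 total 3248; lower one of the high values by 52 (still ≥ 127) to hit 3196.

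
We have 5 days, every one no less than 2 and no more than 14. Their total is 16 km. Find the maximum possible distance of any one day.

8

Maximizing one value means minimizing the remaining 4.
The other 4 contribute at least 4 × 2 = 8, leaving at most 16 − 8 = 8.
Since 8 ≤ 14, this is achievable: one at 8 and 4 at 2.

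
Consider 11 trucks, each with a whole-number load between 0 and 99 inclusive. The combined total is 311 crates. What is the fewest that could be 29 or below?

1

Let j be the number exceeding 29. Then the total is ≥ 30·j + 0·(11 − j) = 0 + 30j.
So 30j ≤ 311 and j ≤ 10; hence at least 11 − 10 = 1 are ≤ 29.
Exactly 1 works: 1 value at 0 and 10 at 30 total 300; raise one of the low values by 11 (still ≤ 29) to hit 311.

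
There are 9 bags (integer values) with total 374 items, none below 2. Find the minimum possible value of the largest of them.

The 9 values sum to 374, so their maximum is at least ⌈374/9⌉ = 42.
Taking 4 copies of 41 and 5 copies of 42 gives exactly 374, so 42 is attained.

42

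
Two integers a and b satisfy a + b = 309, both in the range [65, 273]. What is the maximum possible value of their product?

23870

ab = a(309 − a) is maximized when a is as near 309/2 as the bounds allow.
Taking a = 154 and b = 155 (both in [65, 273]) gives ab = 23870.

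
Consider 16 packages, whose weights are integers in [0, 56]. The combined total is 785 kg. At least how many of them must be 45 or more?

Suppose at most 16 − j of them reach 45; then j values are ≤ 44 and the rest ≤ 56.
The total is then ≤ 44·j + 56·(16 − j) = 896 − 12j. For this to be ≥ 785 we need j ≤ 9, so at least 16 − 9 = 7 must reach 45.
Exactly 7 works: 7 values at 56 and 9 at 44 total 788; lower one of the high values by 3 (still ≥ 45) to hit 785.

7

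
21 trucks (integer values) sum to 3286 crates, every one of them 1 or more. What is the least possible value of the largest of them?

157

The 21 values sum to 3286, so their maximum is at least ⌈3286/21⌉ = 157.
Equality holds with 10 values of 157 and 11 values of 156.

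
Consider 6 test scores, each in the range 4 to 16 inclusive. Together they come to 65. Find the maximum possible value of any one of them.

16

To make one score as large as possible, make the other 5 as small as possible.
The other 5 contribute at least 5 × 4 = 20, leaving at most 65 − 20 = 45.
But each score is capped at 16, so the maximum is 16.
Achievable: one at 16 and the other 5 totalling 49, which fits since 5 × 4 ≤ 49 ≤ 5 × 16.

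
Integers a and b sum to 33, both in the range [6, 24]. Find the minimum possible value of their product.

ab = a(33 − a) is concave in a, so over [9, 24] it is minimized at an endpoint.
At the endpoint a = 9, b = 33 − 9 = 24, so ab = 9 × 24 = 216.

216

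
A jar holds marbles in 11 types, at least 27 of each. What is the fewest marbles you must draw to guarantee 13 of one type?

You could draw 12 of every type without reaching 13 of any — 132 in all.
One more forces 13 of some type, so 132 + 1 = 133.

133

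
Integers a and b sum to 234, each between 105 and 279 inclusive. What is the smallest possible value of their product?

ab = a(234 − a) is concave in a, so over [105, 129] it is minimized at an endpoint.
The extreme feasible split is a = 105, b = 129, giving ab = 13545.

13545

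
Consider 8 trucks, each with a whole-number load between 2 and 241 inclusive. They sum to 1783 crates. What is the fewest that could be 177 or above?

Each value short of 177 is at most 176, costing at least 241 − 176 = 65 against the maximum total of 1928.
We can afford to lose at most 1928 − 1783 = 145, so at most ⌊145/65⌋ = 2 fall short, and at least 6 are ≥ 177.
Exactly 6 works: 6 values at 241 and 2 at 176 total 1798; lower one of the high values by 15 (still ≥ 177) to hit 1783.

6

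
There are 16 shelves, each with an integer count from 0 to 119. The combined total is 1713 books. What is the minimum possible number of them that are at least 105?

4

Suppose at most 16 − j of them reach 105; then j values are ≤ 104 and the rest ≤ 119.
The total is then ≤ 104·j + 119·(16 − j) = 1904 − 15j. For this to be ≥ 1713 we need j ≤ 12, so at least 16 − 12 = 4 must reach 105.
Exactly 4 works: 4 values at 119 and 12 at 104 total 1724; lower one of the high values by 11 (still ≥ 105) to hit 1713.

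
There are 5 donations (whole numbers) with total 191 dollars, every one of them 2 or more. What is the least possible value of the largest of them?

The average is 191/5 > 38, so not all 5 can be 38 or less; the largest is ≥ 39.
Achievable: 1 of them at 39 and 4 at 38 total 191.

39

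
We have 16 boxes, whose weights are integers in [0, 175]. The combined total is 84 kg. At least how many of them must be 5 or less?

Each value above 5 is at least 6, contributing at least 6 − 0 = 6 above the floor 0.
The sum exceeds the floor total 0 by 84, so at most ⌊84/6⌋ = 14 exceed 5, and at least 2 are ≤ 5.
Exactly 2 works: 2 values at 0 and 14 at 6 total 84.

2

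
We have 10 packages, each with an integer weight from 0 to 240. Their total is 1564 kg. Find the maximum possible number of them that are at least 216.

7

With k values at 216 or above and the rest at least 0, the sum is at least 0 + 216k.
Since the sum is 1564, we need 216k ≤ 1564, i.e. k ≤ 7.
k = 7 is achieved by 7 values at 216 and 3 at 0, total 1512; add 52 to one value (staying below 216) to reach 1564.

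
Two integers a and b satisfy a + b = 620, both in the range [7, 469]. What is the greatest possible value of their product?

96100

ab = a(620 − a) is maximized when a is as near 620/2 as the bounds allow.
Taking a = 310 and b = 310 (both in [7, 469]) gives ab = 96100.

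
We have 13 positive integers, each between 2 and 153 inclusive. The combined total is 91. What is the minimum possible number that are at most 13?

8

If only k of them are at most 13, the other 13 − k are at least 14, so the total is at least (13 − k)·14 + k·2.
This is ≤ 91, so (13 − k)·14 + 2k ≤ 91, which gives k ≥ 8.
Exactly 8 works: 8 values at 2 and 5 at 14 total 86; raise one of the low values by 5 (still ≤ 13) to hit 91.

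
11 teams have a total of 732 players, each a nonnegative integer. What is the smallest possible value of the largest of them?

67

The average is 732/11 > 66, so not all 11 can be 66 or less; the largest is ≥ 67.
Achievable: 6 of them at 67 and 5 at 66 total 732.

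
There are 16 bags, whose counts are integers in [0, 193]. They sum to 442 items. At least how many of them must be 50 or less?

Each value above 50 is at least 51, contributing at least 51 − 0 = 51 above the floor 0.
The sum exceeds the floor total 0 by 442, so at most ⌊442/51⌋ = 8 exceed 50, and at least 8 are ≤ 50.
Exactly 8 works: 8 values at 0 and 8 at 51 total 408; raise one of the low values by 34 (still ≤ 50) to hit 442.

8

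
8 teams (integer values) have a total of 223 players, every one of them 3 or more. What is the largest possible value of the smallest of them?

If every one of the 8 were at least 28, the total would be at least 8 × 28 = 224 > 223.
Achievable: 1 of them at 27 and 7 at 28 total 223.

27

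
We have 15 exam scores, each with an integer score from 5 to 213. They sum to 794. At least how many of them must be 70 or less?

5

If only k of them are at most 70, the other 15 − k are at least 71, so the total is at least (15 − k)·71 + k·5.
This is ≤ 794, so (15 − k)·71 + 5k ≤ 794, which gives k ≥ 5.
Exactly 5 works: 5 values at 5 and 10 at 71 total 735; raise one of the low values by 59 (still ≤ 70) to hit 794.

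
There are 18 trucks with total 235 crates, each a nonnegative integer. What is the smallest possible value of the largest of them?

The average is 235/18 > 13, so not all 18 can be 13 or less; the largest is ≥ 14.
Taking 17 copies of 13 and 1 copy of 14 gives exactly 235, so 14 is attained.

14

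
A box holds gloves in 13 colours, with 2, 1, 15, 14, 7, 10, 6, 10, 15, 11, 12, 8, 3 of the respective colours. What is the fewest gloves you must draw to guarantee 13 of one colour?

107

In the worst case you take as many as possible of each colour without reaching 13: 2 + 1 + 12 + 12 + 7 + 10 + 6 + 10 + 12 + 11 + 12 + 8 + 3 = 106.
The next one must give 13 of some colour, so 106 + 1 = 107.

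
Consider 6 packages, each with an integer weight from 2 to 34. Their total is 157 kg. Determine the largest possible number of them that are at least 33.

With k values at 33 or above and the rest at least 2, the sum is at least 12 + 31k.
Since the sum is 157, we need 31k ≤ 145, i.e. k ≤ 4.
k = 4 is achieved by 4 values at 33 and 2 at 2, total 136; add 21 to one value (staying below 33) to reach 157.

4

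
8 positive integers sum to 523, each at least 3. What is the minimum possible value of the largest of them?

The 8 values sum to 523, so their maximum is at least ⌈523/8⌉ = 66.
Equality holds with 3 values of 66 and 5 values of 65.

66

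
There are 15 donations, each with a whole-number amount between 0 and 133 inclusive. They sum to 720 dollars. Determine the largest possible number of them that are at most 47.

14

Each value at 47 or below falls at least 133 − 47 = 86 short of the ceiling 133.
The ceiling total is 15 × 133 = 1995, and we need 720, so at most ⌊(1995 − 720)/86⌋ = 14 can be that low.
k = 14 is achieved by 14 values at 47 and 1 at 133, total 791; lower one of the 133's by 71 (still > 47) to reach 720.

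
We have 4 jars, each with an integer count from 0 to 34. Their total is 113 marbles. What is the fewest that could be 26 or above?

2

If only k of them are at least 26, the other 4 − k are at most 25, so the total is at most k·34 + (4 − k)·25.
This must reach 113, so k·34 + (4 − k)·25 ≥ 113, giving k ≥ 2.
Exactly 2 works: 2 values at 34 and 2 at 25 total 118; lower one of the high values by 5 (still ≥ 26) to hit 113.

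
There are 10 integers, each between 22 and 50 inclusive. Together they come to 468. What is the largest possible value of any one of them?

To make one integer as large as possible, make the other 9 as small as possible.
The other 9 contribute at least 9 × 22 = 198, leaving at most 468 − 198 = 270.
But each integer is capped at 50, so the maximum is 50.
Achievable: one at 50 and the other 9 totalling 418, which fits since 9 × 22 ≤ 418 ≤ 9 × 50.

50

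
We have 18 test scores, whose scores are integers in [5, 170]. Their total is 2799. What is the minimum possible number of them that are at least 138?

11

Each value short of 138 is at most 137, costing at least 170 − 137 = 33 against the maximum total of 3060.
We can afford to lose at most 3060 − 2799 = 261, so at most ⌊261/33⌋ = 7 fall short, and at least 11 are ≥ 138.
Exactly 11 works: 11 values at 170 and 7 at 137 total 2829; lower one of the high values by 30 (still ≥ 138) to hit 2799.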